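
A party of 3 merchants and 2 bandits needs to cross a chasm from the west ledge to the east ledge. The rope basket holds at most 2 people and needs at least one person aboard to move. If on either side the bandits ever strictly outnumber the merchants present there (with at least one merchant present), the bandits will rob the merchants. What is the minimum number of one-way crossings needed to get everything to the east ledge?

7

Counting alone: each trip to the east ledge takes at most 2 across and each return brings at least 1 back, so after t trips out (and t−1 returns) at most 2t − (t−1) of the 5 are across; that first reaches 5 at t = 4, so at least 7 crossings are needed.
The plan below uses exactly 7 crossings, so it is optimal:
1. 2 bandits → the east ledge.  (the west ledge: 3M 0B; the east ledge: 0M 2B)
2. 1 bandit ← the west ledge.  (the west ledge: 3M 1B; the east ledge: 0M 1B)
3. 2 merchants → the east ledge.  (the west ledge: 1M 1B; the east ledge: 2M 1B)
4. 1 merchant ← the west ledge.  (the west ledge: 2M 1B; the east ledge: 1M 1B)
5. 1 merchant and 1 bandit → the east ledge.  (the west ledge: 1M 0B; the east ledge: 2M 2B)
6. 1 bandit ← the west ledge.  (the west ledge: 1M 1B; the east ledge: 2M 1B)
7. 1 merchant and 1 bandit → the east ledge.  (the west ledge: 0M 0B; the east ledge: 3M 2B)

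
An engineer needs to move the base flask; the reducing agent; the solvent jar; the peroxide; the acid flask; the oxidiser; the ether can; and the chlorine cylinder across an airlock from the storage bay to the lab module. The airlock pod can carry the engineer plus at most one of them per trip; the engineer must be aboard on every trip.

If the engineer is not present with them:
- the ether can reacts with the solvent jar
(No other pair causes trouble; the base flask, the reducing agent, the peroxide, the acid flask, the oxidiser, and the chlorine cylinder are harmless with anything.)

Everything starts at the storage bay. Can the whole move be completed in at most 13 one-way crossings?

No

Counting alone: the engineer can take at most 1 across per trip to the lab module, so moving all 8 needs at least 8 loaded trips out, with a return between consecutive ones — at least 15 crossings.
Since 13 < 15, 13 crossings cannot be enough. (The shortest complete plan in fact takes 15:)
1. Engineer goes to the lab module with the solvent jar.
2. Engineer goes back to the storage bay alone.
3. Engineer goes to the lab module with the base flask.
4. Engineer goes back to the storage bay alone.
5. Engineer goes to the lab module with the reducing agent.
6. Engineer goes back to the storage bay alone.
7. Engineer goes to the lab module with the peroxide.
8. Engineer goes back to the storage bay alone.
9. Engineer goes to the lab module with the acid flask.
10. Engineer goes back to the storage bay alone.
11. Engineer goes to the lab module with the oxidiser.
12. Engineer goes back to the storage bay alone.
13. Engineer goes to the lab module with the chlorine cylinder.
14. Engineer goes back to the storage bay alone.
15. Engineer goes to the lab module with the ether can.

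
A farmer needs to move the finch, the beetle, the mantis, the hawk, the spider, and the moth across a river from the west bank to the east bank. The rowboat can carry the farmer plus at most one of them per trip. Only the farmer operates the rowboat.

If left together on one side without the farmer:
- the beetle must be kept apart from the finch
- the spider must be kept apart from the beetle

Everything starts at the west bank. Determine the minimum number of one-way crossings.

13

Counting alone: the farmer can take at most 1 across per trip to the east bank, so moving all 6 needs at least 6 loaded trips out, with a return between consecutive ones — at least 11 crossings.
The safety rule pushes this higher. Following every safe sequence of crossings, the most of the 6 that can be at the east bank as the rowboat arrives there on crossing 11 is 5 — never all 6.
So no plan with fewer than 13 crossings exists, and this one achieves 13:
1. Farmer goes to the east bank with the beetle.  [the west bank: the finch, the hawk, the mantis, the moth, the spider | the east bank: the beetle]
2. Farmer goes back to the west bank alone.  [the west bank: the finch, the hawk, the mantis, the moth, the spider | the east bank: the beetle]
3. Farmer goes to the east bank with the finch.  [the west bank: the hawk, the mantis, the moth, the spider | the east bank: the beetle, the finch]
4. Farmer goes back to the west bank with the beetle.  [the west bank: the beetle, the hawk, the mantis, the moth, the spider | the east bank: the finch]
5. Farmer goes to the east bank with the spider.  [the west bank: the beetle, the hawk, the mantis, the moth | the east bank: the finch, the spider]
6. Farmer goes back to the west bank alone.  [the west bank: the beetle, the hawk, the mantis, the moth | the east bank: the finch, the spider]
7. Farmer goes to the east bank with the mantis.  [the west bank: the beetle, the hawk, the moth | the east bank: the finch, the mantis, the spider]
8. Farmer goes back to the west bank alone.  [the west bank: the beetle, the hawk, the moth | the east bank: the finch, the mantis, the spider]
9. Farmer goes to the east bank with the hawk.  [the west bank: the beetle, the moth | the east bank: the finch, the hawk, the mantis, the spider]
10. Farmer goes back to the west bank alone.  [the west bank: the beetle, the moth | the east bank: the finch, the hawk, the mantis, the spider]
11. Farmer goes to the east bank with the moth.  [the west bank: the beetle | the east bank: the finch, the hawk, the mantis, the moth, the spider]
12. Farmer goes back to the west bank alone.  [the west bank: the beetle | the east bank: the finch, the hawk, the mantis, the moth, the spider]
13. Farmer goes to the east bank with the beetle.  [the west bank: — | the east bank: the beetle, the finch, the hawk, the mantis, the moth, the spider]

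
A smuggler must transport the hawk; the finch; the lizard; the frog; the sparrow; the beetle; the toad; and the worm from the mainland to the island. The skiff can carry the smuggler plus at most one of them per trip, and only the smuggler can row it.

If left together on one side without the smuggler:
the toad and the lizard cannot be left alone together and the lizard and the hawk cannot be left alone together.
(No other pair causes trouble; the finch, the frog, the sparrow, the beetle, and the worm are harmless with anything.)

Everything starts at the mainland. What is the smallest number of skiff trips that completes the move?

17

Counting alone: the smuggler can take at most 1 across per trip to the island, so moving all 8 needs at least 8 loaded trips out, with a return between consecutive ones — at least 15 crossings.
The safety rule pushes this higher. Following every safe sequence of crossings, the most of the 8 that can be at the island as the skiff arrives there on crossing 15 is 7 — never all 8.
So no plan with fewer than 17 crossings exists, and this one achieves 17:
1. Smuggler goes to the island with the lizard.  [the mainland: the beetle, the finch, the frog, the hawk, the sparrow, the toad, the worm | the island: the lizard]
2. Smuggler goes back to the mainland alone.  [the mainland: the beetle, the finch, the frog, the hawk, the sparrow, the toad, the worm | the island: the lizard]
3. Smuggler goes to the island with the hawk.  [the mainland: the beetle, the finch, the frog, the sparrow, the toad, the worm | the island: the hawk, the lizard]
4. Smuggler goes back to the mainland with the lizard.  [the mainland: the beetle, the finch, the frog, the lizard, the sparrow, the toad, the worm | the island: the hawk]
5. Smuggler goes to the island with the toad.  [the mainland: the beetle, the finch, the frog, the lizard, the sparrow, the worm | the island: the hawk, the toad]
6. Smuggler goes back to the mainland alone.  [the mainland: the beetle, the finch, the frog, the lizard, the sparrow, the worm | the island: the hawk, the toad]
7. Smuggler goes to the island with the finch.  [the mainland: the beetle, the frog, the lizard, the sparrow, the worm | the island: the finch, the hawk, the toad]
8. Smuggler goes back to the mainland alone.  [the mainland: the beetle, the frog, the lizard, the sparrow, the worm | the island: the finch, the hawk, the toad]
9. Smuggler goes to the island with the frog.  [the mainland: the beetle, the lizard, the sparrow, the worm | the island: the finch, the frog, the hawk, the toad]
10. Smuggler goes back to the mainland alone.  [the mainland: the beetle, the lizard, the sparrow, the worm | the island: the finch, the frog, the hawk, the toad]
11. Smuggler goes to the island with the sparrow.  [the mainland: the beetle, the lizard, the worm | the island: the finch, the frog, the hawk, the sparrow, the toad]
12. Smuggler goes back to the mainland alone.  [the mainland: the beetle, the lizard, the worm | the island: the finch, the frog, the hawk, the sparrow, the toad]
13. Smuggler goes to the island with the beetle.  [the mainland: the lizard, the worm | the island: the beetle, the finch, the frog, the hawk, the sparrow, the toad]
14. Smuggler goes back to the mainland alone.  [the mainland: the lizard, the worm | the island: the beetle, the finch, the frog, the hawk, the sparrow, the toad]
15. Smuggler goes to the island with the worm.  [the mainland: the lizard | the island: the beetle, the finch, the frog, the hawk, the sparrow, the toad, the worm]
16. Smuggler goes back to the mainland alone.  [the mainland: the lizard | the island: the beetle, the finch, the frog, the hawk, the sparrow, the toad, the worm]
17. Smuggler goes to the island with the lizard.  [the mainland: — | the island: the beetle, the finch, the frog, the hawk, the lizard, the sparrow, the toad, the worm]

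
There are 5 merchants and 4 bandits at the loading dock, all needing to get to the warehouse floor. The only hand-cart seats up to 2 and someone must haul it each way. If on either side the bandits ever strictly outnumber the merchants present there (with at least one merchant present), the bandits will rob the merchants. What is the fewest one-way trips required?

Counting alone: each trip to the warehouse floor takes at most 2 across and each return brings at least 1 back, so after t trips out (and t−1 returns) at most 2t − (t−1) of the 9 are across; that first reaches 9 at t = 8, so at least 15 crossings are needed.
The plan below uses exactly 15 crossings, so it is optimal:
1. 2 bandits → the warehouse floor.  (the loading dock: 5M 2B; the warehouse floor: 0M 2B)
2. 1 bandit ← the loading dock.  (the loading dock: 5M 3B; the warehouse floor: 0M 1B)
3. 2 bandits → the warehouse floor.  (the loading dock: 5M 1B; the warehouse floor: 0M 3B)
4. 1 bandit ← the loading dock.  (the loading dock: 5M 2B; the warehouse floor: 0M 2B)
5. 2 merchants → the warehouse floor.  (the loading dock: 3M 2B; the warehouse floor: 2M 2B)
6. 1 bandit ← the loading dock.  (the loading dock: 3M 3B; the warehouse floor: 2M 1B)
7. 1 merchant and 1 bandit → the warehouse floor.  (the loading dock: 2M 2B; the warehouse floor: 3M 2B)
8. 1 merchant ← the loading dock.  (the loading dock: 3M 2B; the warehouse floor: 2M 2B)
9. 1 merchant and 1 bandit → the warehouse floor.  (the loading dock: 2M 1B; the warehouse floor: 3M 3B)
10. 1 bandit ← the loading dock.  (the loading dock: 2M 2B; the warehouse floor: 3M 2B)
11. 1 merchant and 1 bandit → the warehouse floor.  (the loading dock: 1M 1B; the warehouse floor: 4M 3B)
12. 1 merchant ← the loading dock.  (the loading dock: 2M 1B; the warehouse floor: 3M 3B)
13. 1 merchant and 1 bandit → the warehouse floor.  (the loading dock: 1M 0B; the warehouse floor: 4M 4B)
14. 1 bandit ← the loading dock.  (the loading dock: 1M 1B; the warehouse floor: 4M 3B)
15. 1 merchant and 1 bandit → the warehouse floor.  (the loading dock: 0M 0B; the warehouse floor: 5M 4B)

15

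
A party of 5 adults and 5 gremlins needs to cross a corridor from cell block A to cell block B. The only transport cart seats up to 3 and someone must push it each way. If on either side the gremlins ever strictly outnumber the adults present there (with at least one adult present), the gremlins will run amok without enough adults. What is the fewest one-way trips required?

Counting alone: each trip to cell block B takes at most 3 across and each return brings at least 1 back, so after t trips out (and t−1 returns) at most 3t − (t−1) of the 10 are across; that first reaches 10 at t = 5, so at least 9 crossings are needed.
The safety rule pushes this higher. Following every safe sequence of crossings, the most of the 10 that can be at cell block B as the transport cart arrives there on crossing 9 is 9 — never all 10.
So no plan with fewer than 11 crossings exists, and this one achieves 11:
1. 2 gremlins → cell block B.  (cell block A: 5A 3G; cell block B: 0A 2G)
2. 1 gremlin ← cell block A.  (cell block A: 5A 4G; cell block B: 0A 1G)
3. 3 gremlins → cell block B.  (cell block A: 5A 1G; cell block B: 0A 4G)
4. 1 gremlin ← cell block A.  (cell block A: 5A 2G; cell block B: 0A 3G)
5. 3 adults → cell block B.  (cell block A: 2A 2G; cell block B: 3A 3G)
6. 1 adult and 1 gremlin ← cell block A.  (cell block A: 3A 3G; cell block B: 2A 2G)
7. 3 adults → cell block B.  (cell block A: 0A 3G; cell block B: 5A 2G)
8. 1 gremlin ← cell block A.  (cell block A: 0A 4G; cell block B: 5A 1G)
9. 2 gremlins → cell block B.  (cell block A: 0A 2G; cell block B: 5A 3G)
10. 1 gremlin ← cell block A.  (cell block A: 0A 3G; cell block B: 5A 2G)
11. 3 gremlins → cell block B.  (cell block A: 0A 0G; cell block B: 5A 5G)

11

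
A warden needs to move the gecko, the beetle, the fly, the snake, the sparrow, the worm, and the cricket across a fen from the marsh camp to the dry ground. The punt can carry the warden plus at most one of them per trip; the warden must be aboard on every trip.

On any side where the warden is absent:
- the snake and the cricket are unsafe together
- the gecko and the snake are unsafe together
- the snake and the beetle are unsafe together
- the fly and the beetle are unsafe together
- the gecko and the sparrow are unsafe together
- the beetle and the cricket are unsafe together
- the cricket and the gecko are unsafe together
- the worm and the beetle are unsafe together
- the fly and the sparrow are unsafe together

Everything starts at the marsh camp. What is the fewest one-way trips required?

Whatever the first load, the items left behind include a forbidden pair without the warden. No opening move is safe, so no plan exists.

impossible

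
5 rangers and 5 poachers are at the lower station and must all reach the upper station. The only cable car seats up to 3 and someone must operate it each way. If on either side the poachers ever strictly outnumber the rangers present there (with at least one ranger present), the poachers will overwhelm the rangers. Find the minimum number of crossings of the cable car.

11

Counting alone: each trip to the upper station takes at most 3 across and each return brings at least 1 back, so after t trips out (and t−1 returns) at most 3t − (t−1) of the 10 are across; that first reaches 10 at t = 5, so at least 9 crossings are needed.
The safety rule pushes this higher. Following every safe sequence of crossings, the most of the 10 that can be at the upper station as the cable car arrives there on crossing 9 is 9 — never all 10.
So no plan with fewer than 11 crossings exists, and this one achieves 11:
1. 2 poachers → the upper station.  (the lower station: 5R 3P; the upper station: 0R 2P)
2. 1 poacher ← the lower station.  (the lower station: 5R 4P; the upper station: 0R 1P)
3. 3 poachers → the upper station.  (the lower station: 5R 1P; the upper station: 0R 4P)
4. 1 poacher ← the lower station.  (the lower station: 5R 2P; the upper station: 0R 3P)
5. 3 rangers → the upper station.  (the lower station: 2R 2P; the upper station: 3R 3P)
6. 1 ranger and 1 poacher ← the lower station.  (the lower station: 3R 3P; the upper station: 2R 2P)
7. 3 rangers → the upper station.  (the lower station: 0R 3P; the upper station: 5R 2P)
8. 1 poacher ← the lower station.  (the lower station: 0R 4P; the upper station: 5R 1P)
9. 2 poachers → the upper station.  (the lower station: 0R 2P; the upper station: 5R 3P)
10. 1 poacher ← the lower station.  (the lower station: 0R 3P; the upper station: 5R 2P)
11. 3 poachers → the upper station.  (the lower station: 0R 0P; the upper station: 5R 5P)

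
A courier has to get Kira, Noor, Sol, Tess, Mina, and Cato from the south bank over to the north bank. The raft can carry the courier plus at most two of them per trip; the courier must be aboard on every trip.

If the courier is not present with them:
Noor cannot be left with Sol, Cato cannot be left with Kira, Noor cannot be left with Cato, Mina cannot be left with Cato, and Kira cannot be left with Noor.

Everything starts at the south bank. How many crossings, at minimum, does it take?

Counting alone: the courier can take at most 2 across per trip to the north bank, so moving all 6 needs at least 3 loaded trips out, with a return between consecutive ones — at least 5 crossings.
The safety rule pushes this higher. Following every safe sequence of crossings, the most of the 6 that can be at the north bank as the raft arrives there on crossings 5, 7 is 4, 5 respectively — never all 6.
So no plan with fewer than 9 crossings exists, and this one achieves 9:
1. Courier goes to the north bank with Cato and Noor.
2. Courier goes back to the south bank with Noor.
3. Courier goes to the north bank with Kira and Sol.
4. Courier goes back to the south bank with Kira.
5. Courier goes to the north bank with Kira and Tess.
6. Courier goes back to the south bank with Kira.
7. Courier goes to the north bank with Kira and Mina.
8. Courier goes back to the south bank with Cato.
9. Courier goes to the north bank with Cato and Noor.

9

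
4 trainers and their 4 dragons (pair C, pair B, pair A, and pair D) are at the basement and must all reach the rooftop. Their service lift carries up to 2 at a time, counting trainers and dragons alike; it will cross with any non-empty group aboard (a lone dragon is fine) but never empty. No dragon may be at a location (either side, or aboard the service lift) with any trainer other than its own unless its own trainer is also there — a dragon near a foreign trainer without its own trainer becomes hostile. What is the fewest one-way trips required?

Following every safe sequence of crossings from the start, the most of the 8 that can be at the rooftop as the service lift arrives there on crossings 1, 3, 5 is 2, 3, 4 respectively; the best ever achieved is 4 of 8.
From crossing 7 on, no configuration arises that was not already reachable earlier: only 44 distinct safe configurations (who is on which side, and where the service lift is) can ever be reached, none of them has everyone across, and every continuation just revisits them. So no valid plan exists.

impossible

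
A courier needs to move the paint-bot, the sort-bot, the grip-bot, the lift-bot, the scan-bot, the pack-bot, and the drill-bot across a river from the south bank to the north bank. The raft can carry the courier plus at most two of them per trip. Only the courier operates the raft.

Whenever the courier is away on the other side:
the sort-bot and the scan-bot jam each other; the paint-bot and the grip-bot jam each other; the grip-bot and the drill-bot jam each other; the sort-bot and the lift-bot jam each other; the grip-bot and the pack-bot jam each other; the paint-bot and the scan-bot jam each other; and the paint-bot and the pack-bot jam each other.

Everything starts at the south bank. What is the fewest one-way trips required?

Whatever the first load, the items left behind include a forbidden pair without the courier. No opening move is safe, so no plan exists.

impossible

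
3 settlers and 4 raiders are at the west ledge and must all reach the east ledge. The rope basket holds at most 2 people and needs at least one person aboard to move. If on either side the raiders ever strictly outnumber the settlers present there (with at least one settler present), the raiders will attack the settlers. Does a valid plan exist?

No

The raiders already outnumber the settlers at the west ledge before anyone moves, so the starting position itself is disallowed.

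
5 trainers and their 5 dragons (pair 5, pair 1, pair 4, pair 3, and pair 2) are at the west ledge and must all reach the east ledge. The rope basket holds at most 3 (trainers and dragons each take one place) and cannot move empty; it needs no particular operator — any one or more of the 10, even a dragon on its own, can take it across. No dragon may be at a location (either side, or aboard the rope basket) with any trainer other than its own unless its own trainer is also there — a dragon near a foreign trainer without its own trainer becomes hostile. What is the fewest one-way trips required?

11

Counting alone: each trip to the east ledge takes at most 3 across and each return brings at least 1 back, so after t trips out (and t−1 returns) at most 3t − (t−1) of the 10 are across; that first reaches 10 at t = 5, so at least 9 crossings are needed.
The safety rule pushes this higher. Following every safe sequence of crossings, the most of the 10 that can be at the east ledge as the rope basket arrives there on crossing 9 is 9 — never all 10.
So no plan with fewer than 11 crossings exists, and this one achieves 11:
1. dragon 5 and trainer 5 cross → the east ledge.
2. trainer 5 crosses ← the west ledge.
3. dragon 1, dragon 3, and dragon 4 cross → the east ledge.
4. dragon 5 crosses ← the west ledge.
5. trainer 1, trainer 3, and trainer 4 cross → the east ledge.
6. dragon 1 and trainer 1 cross ← the west ledge.
7. trainer 1, trainer 2, and trainer 5 cross → the east ledge.
8. dragon 4 crosses ← the west ledge.
9. dragon 1 and dragon 5 cross → the east ledge.
10. dragon 5 crosses ← the west ledge.
11. dragon 2, dragon 4, and dragon 5 cross → the east ledge.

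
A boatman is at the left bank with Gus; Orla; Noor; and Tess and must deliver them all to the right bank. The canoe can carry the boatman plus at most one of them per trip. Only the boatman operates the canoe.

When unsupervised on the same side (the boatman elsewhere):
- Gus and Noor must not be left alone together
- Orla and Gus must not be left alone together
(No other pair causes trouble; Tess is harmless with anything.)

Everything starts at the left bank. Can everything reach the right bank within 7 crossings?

Counting alone: the boatman can take at most 1 across per trip to the right bank, so moving all 4 needs at least 4 loaded trips out, with a return between consecutive ones — at least 7 crossings.
The safety rule pushes this higher. Following every safe sequence of crossings, the most of the 4 that can be at the right bank as the canoe arrives there on crossing 7 is 3 — never all 4.
So the move cannot be finished within 7 crossings. (The shortest complete plan takes 9:)
1. Boatman goes to the right bank with Gus.  [the left bank: Noor, Orla, Tess | the right bank: Gus]
2. Boatman goes back to the left bank alone.  [the left bank: Noor, Orla, Tess | the right bank: Gus]
3. Boatman goes to the right bank with Orla.  [the left bank: Noor, Tess | the right bank: Gus, Orla]
4. Boatman goes back to the left bank with Gus.  [the left bank: Gus, Noor, Tess | the right bank: Orla]
5. Boatman goes to the right bank with Noor.  [the left bank: Gus, Tess | the right bank: Noor, Orla]
6. Boatman goes back to the left bank alone.  [the left bank: Gus, Tess | the right bank: Noor, Orla]
7. Boatman goes to the right bank with Tess.  [the left bank: Gus | the right bank: Noor, Orla, Tess]
8. Boatman goes back to the left bank alone.  [the left bank: Gus | the right bank: Noor, Orla, Tess]
9. Boatman goes to the right bank with Gus.  [the left bank: — | the right bank: Gus, Noor, Orla, Tess]

No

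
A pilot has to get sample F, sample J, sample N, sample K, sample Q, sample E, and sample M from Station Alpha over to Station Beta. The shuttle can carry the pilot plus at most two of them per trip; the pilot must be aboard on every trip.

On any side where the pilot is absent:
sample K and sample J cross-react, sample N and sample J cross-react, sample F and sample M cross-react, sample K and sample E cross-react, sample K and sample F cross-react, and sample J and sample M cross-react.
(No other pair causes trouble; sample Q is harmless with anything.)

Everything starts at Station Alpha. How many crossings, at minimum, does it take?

impossible

Whatever the first load, the items left behind include a forbidden pair without the pilot. No opening move is safe, so no plan exists.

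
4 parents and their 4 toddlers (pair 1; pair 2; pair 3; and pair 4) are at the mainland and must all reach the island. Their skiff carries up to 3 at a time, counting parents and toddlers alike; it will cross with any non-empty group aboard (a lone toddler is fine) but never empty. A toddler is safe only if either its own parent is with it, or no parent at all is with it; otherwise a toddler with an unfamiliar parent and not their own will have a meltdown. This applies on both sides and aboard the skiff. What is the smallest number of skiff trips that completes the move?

9

Counting alone: each trip to the island takes at most 3 across and each return brings at least 1 back, so after t trips out (and t−1 returns) at most 3t − (t−1) of the 8 are across; that first reaches 8 at t = 4, so at least 7 crossings are needed.
The safety rule pushes this higher. Following every safe sequence of crossings, the most of the 8 that can be at the island as the skiff arrives there on crossing 7 is 7 — never all 8.
So no plan with fewer than 9 crossings exists, and this one achieves 9:
1. parent 1 and toddler 1 cross → the island.
2. parent 1 crosses ← the mainland.
3. parent 1, parent 2, and toddler 2 cross → the island.
4. parent 1 and toddler 1 cross ← the mainland.
5. parent 1, parent 3, and parent 4 cross → the island.
6. toddler 2 crosses ← the mainland.
7. toddler 1 and toddler 2 cross → the island.
8. toddler 1 crosses ← the mainland.
9. toddler 1, toddler 3, and toddler 4 cross → the island.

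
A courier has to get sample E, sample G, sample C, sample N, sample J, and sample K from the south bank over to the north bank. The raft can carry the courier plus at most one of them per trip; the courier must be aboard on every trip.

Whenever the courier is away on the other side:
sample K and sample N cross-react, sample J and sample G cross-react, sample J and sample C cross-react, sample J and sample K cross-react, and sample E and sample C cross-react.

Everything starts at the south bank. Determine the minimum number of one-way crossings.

impossible

Whatever the first load, the items left behind include a forbidden pair without the courier. No opening move is safe, so no plan exists.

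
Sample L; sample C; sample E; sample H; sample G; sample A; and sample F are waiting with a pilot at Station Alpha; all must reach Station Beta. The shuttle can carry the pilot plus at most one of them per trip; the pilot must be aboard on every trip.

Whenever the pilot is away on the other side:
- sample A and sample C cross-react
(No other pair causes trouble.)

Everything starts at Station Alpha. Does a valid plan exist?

1. Pilot goes to Station Beta with sample C.
2. Pilot goes back to Station Alpha alone.
3. Pilot goes to Station Beta with sample L.
4. Pilot goes back to Station Alpha alone.
5. Pilot goes to Station Beta with sample E.
6. Pilot goes back to Station Alpha alone.
7. Pilot goes to Station Beta with sample H.
8. Pilot goes back to Station Alpha alone.
9. Pilot goes to Station Beta with sample G.
10. Pilot goes back to Station Alpha alone.
11. Pilot goes to Station Beta with sample F.
12. Pilot goes back to Station Alpha alone.
13. Pilot goes to Station Beta with sample A.

Yes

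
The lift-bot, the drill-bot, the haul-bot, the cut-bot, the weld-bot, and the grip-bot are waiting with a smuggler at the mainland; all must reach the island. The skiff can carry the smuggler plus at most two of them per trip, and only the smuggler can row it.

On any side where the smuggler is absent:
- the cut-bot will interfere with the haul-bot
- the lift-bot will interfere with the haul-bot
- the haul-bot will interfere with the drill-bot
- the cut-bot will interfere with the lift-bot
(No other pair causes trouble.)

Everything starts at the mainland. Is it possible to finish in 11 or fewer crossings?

Yes

Yes — this plan uses 9 crossings (≤ 11):
1. Smuggler goes to the island with the haul-bot and the lift-bot.  [the mainland: the cut-bot, the drill-bot, the grip-bot, the weld-bot | the island: the haul-bot, the lift-bot]
2. Smuggler goes back to the mainland with the lift-bot.  [the mainland: the cut-bot, the drill-bot, the grip-bot, the lift-bot, the weld-bot | the island: the haul-bot]
3. Smuggler goes to the island with the drill-bot and the lift-bot.  [the mainland: the cut-bot, the grip-bot, the weld-bot | the island: the drill-bot, the haul-bot, the lift-bot]
4. Smuggler goes back to the mainland with the haul-bot.  [the mainland: the cut-bot, the grip-bot, the haul-bot, the weld-bot | the island: the drill-bot, the lift-bot]
5. Smuggler goes to the island with the haul-bot and the weld-bot.  [the mainland: the cut-bot, the grip-bot | the island: the drill-bot, the haul-bot, the lift-bot, the weld-bot]
6. Smuggler goes back to the mainland with the haul-bot.  [the mainland: the cut-bot, the grip-bot, the haul-bot | the island: the drill-bot, the lift-bot, the weld-bot]
7. Smuggler goes to the island with the grip-bot and the haul-bot.  [the mainland: the cut-bot | the island: the drill-bot, the grip-bot, the haul-bot, the lift-bot, the weld-bot]
8. Smuggler goes back to the mainland with the haul-bot.  [the mainland: the cut-bot, the haul-bot | the island: the drill-bot, the grip-bot, the lift-bot, the weld-bot]
9. Smuggler goes to the island with the cut-bot and the haul-bot.  [the mainland: — | the island: the cut-bot, the drill-bot, the grip-bot, the haul-bot, the lift-bot, the weld-bot]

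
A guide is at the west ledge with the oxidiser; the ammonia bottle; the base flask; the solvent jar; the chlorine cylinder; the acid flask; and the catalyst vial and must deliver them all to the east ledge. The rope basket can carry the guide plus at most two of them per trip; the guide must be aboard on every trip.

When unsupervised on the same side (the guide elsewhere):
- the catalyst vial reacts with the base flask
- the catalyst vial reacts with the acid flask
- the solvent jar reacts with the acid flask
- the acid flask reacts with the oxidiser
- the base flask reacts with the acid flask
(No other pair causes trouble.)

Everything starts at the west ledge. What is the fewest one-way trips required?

Counting alone: the guide can take at most 2 across per trip to the east ledge, so moving all 7 needs at least 4 loaded trips out, with a return between consecutive ones — at least 7 crossings.
The safety rule pushes this higher. Following every safe sequence of crossings, the most of the 7 that can be at the east ledge as the rope basket arrives there on crossings 7, 9 is 5, 6 respectively — never all 7.
So no plan with fewer than 11 crossings exists, and this one achieves 11:
1. Guide goes to the east ledge with the acid flask and the base flask.  [the west ledge: the ammonia bottle, the catalyst vial, the chlorine cylinder, the oxidiser, the solvent jar | the east ledge: the acid flask, the base flask]
2. Guide goes back to the west ledge with the base flask.  [the west ledge: the ammonia bottle, the base flask, the catalyst vial, the chlorine cylinder, the oxidiser, the solvent jar | the east ledge: the acid flask]
3. Guide goes to the east ledge with the base flask and the oxidiser.  [the west ledge: the ammonia bottle, the catalyst vial, the chlorine cylinder, the solvent jar | the east ledge: the acid flask, the base flask, the oxidiser]
4. Guide goes back to the west ledge with the acid flask.  [the west ledge: the acid flask, the ammonia bottle, the catalyst vial, the chlorine cylinder, the solvent jar | the east ledge: the base flask, the oxidiser]
5. Guide goes to the east ledge with the acid flask and the ammonia bottle.  [the west ledge: the catalyst vial, the chlorine cylinder, the solvent jar | the east ledge: the acid flask, the ammonia bottle, the base flask, the oxidiser]
6. Guide goes back to the west ledge with the acid flask.  [the west ledge: the acid flask, the catalyst vial, the chlorine cylinder, the solvent jar | the east ledge: the ammonia bottle, the base flask, the oxidiser]
7. Guide goes to the east ledge with the acid flask and the solvent jar.  [the west ledge: the catalyst vial, the chlorine cylinder | the east ledge: the acid flask, the ammonia bottle, the base flask, the oxidiser, the solvent jar]
8. Guide goes back to the west ledge with the acid flask.  [the west ledge: the acid flask, the catalyst vial, the chlorine cylinder | the east ledge: the ammonia bottle, the base flask, the oxidiser, the solvent jar]
9. Guide goes to the east ledge with the acid flask and the chlorine cylinder.  [the west ledge: the catalyst vial | the east ledge: the acid flask, the ammonia bottle, the base flask, the chlorine cylinder, the oxidiser, the solvent jar]
10. Guide goes back to the west ledge with the acid flask.  [the west ledge: the acid flask, the catalyst vial | the east ledge: the ammonia bottle, the base flask, the chlorine cylinder, the oxidiser, the solvent jar]
11. Guide goes to the east ledge with the acid flask and the catalyst vial.  [the west ledge: — | the east ledge: the acid flask, the ammonia bottle, the base flask, the catalyst vial, the chlorine cylinder, the oxidiser, the solvent jar]

11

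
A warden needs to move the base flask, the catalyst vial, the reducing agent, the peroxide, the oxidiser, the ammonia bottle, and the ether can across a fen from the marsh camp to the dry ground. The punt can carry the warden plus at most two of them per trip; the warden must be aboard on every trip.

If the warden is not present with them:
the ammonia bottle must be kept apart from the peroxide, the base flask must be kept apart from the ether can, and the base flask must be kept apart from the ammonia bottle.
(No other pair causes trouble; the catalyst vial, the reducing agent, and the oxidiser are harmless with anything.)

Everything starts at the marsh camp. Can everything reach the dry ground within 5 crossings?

Counting alone: the warden can take at most 2 across per trip to the dry ground, so moving all 7 needs at least 4 loaded trips out, with a return between consecutive ones — at least 7 crossings.
Since 5 < 7, 5 crossings cannot be enough. (The shortest complete plan in fact takes 7:)
1. Warden goes to the dry ground with the base flask and the peroxide.  [the marsh camp: the ammonia bottle, the catalyst vial, the ether can, the oxidiser, the reducing agent | the dry ground: the base flask, the peroxide]
2. Warden goes back to the marsh camp alone.  [the marsh camp: the ammonia bottle, the catalyst vial, the ether can, the oxidiser, the reducing agent | the dry ground: the base flask, the peroxide]
3. Warden goes to the dry ground with the catalyst vial.  [the marsh camp: the ammonia bottle, the ether can, the oxidiser, the reducing agent | the dry ground: the base flask, the catalyst vial, the peroxide]
4. Warden goes back to the marsh camp alone.  [the marsh camp: the ammonia bottle, the ether can, the oxidiser, the reducing agent | the dry ground: the base flask, the catalyst vial, the peroxide]
5. Warden goes to the dry ground with the oxidiser and the reducing agent.  [the marsh camp: the ammonia bottle, the ether can | the dry ground: the base flask, the catalyst vial, the oxidiser, the peroxide, the reducing agent]
6. Warden goes back to the marsh camp alone.  [the marsh camp: the ammonia bottle, the ether can | the dry ground: the base flask, the catalyst vial, the oxidiser, the peroxide, the reducing agent]
7. Warden goes to the dry ground with the ammonia bottle and the ether can.  [the marsh camp: — | the dry ground: the ammonia bottle, the base flask, the catalyst vial, the ether can, the oxidiser, the peroxide, the reducing agent]

No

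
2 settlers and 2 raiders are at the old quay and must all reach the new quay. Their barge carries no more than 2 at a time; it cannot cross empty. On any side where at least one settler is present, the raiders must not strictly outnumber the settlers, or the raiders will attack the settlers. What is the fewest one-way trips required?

5

Counting alone: each trip to the new quay takes at most 2 across and each return brings at least 1 back, so after t trips out (and t−1 returns) at most 2t − (t−1) of the 4 are across; that first reaches 4 at t = 3, so at least 5 crossings are needed.
The plan below uses exactly 5 crossings, so it is optimal:
1. 2 raiders → the new quay.  (the old quay: 2S 0R; the new quay: 0S 2R)
2. 1 raider ← the old quay.  (the old quay: 2S 1R; the new quay: 0S 1R)
3. 2 settlers → the new quay.  (the old quay: 0S 1R; the new quay: 2S 1R)
4. 1 raider ← the old quay.  (the old quay: 0S 2R; the new quay: 2S 0R)
5. 2 raiders → the new quay.  (the old quay: 0S 0R; the new quay: 2S 2R)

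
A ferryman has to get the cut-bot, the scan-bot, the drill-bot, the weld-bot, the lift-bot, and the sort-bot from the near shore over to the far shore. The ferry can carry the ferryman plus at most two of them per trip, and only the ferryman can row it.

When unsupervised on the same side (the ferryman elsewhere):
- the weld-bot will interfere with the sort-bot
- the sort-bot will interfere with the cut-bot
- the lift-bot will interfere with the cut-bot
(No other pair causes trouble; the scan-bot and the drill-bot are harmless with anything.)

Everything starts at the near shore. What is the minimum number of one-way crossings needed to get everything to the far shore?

5

Counting alone: the ferryman can take at most 2 across per trip to the far shore, so moving all 6 needs at least 3 loaded trips out, with a return between consecutive ones — at least 5 crossings.
The plan below uses exactly 5 crossings, so it is optimal:
1. Ferryman goes to the far shore with the cut-bot and the weld-bot.
2. Ferryman goes back to the near shore alone.
3. Ferryman goes to the far shore with the drill-bot and the scan-bot.
4. Ferryman goes back to the near shore alone.
5. Ferryman goes to the far shore with the lift-bot and the sort-bot.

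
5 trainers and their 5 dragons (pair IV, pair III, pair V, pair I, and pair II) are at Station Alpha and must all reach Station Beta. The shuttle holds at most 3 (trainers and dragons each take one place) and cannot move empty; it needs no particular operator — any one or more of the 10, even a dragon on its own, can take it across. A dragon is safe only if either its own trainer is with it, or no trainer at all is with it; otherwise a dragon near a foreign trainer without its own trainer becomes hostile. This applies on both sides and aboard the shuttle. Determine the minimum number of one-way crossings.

Counting alone: each trip to Station Beta takes at most 3 across and each return brings at least 1 back, so after t trips out (and t−1 returns) at most 3t − (t−1) of the 10 are across; that first reaches 10 at t = 5, so at least 9 crossings are needed.
The safety rule pushes this higher. Following every safe sequence of crossings, the most of the 10 that can be at Station Beta as the shuttle arrives there on crossing 9 is 9 — never all 10.
So no plan with fewer than 11 crossings exists, and this one achieves 11:
1. dragon IV and trainer IV cross → Station Beta.
2. trainer IV crosses ← Station Alpha.
3. dragon I, dragon III, and dragon V cross → Station Beta.
4. dragon IV crosses ← Station Alpha.
5. trainer I, trainer III, and trainer V cross → Station Beta.
6. dragon III and trainer III cross ← Station Alpha.
7. trainer II, trainer III, and trainer IV cross → Station Beta.
8. dragon V crosses ← Station Alpha.
9. dragon III and dragon IV cross → Station Beta.
10. dragon IV crosses ← Station Alpha.
11. dragon II, dragon IV, and dragon V cross → Station Beta.

11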